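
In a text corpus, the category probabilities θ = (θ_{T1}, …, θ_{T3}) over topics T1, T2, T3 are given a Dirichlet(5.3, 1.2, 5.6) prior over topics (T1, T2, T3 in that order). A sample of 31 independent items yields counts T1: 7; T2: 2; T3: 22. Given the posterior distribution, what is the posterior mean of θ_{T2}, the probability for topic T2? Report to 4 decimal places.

0.0742

The Dirichlet prior is conjugate to the Multinomial likelihood: each posterior αⱼ = prior αⱼ + observed count nⱼ.
Posterior concentration: (12.3, 3.2, 27.6), total = 43.1.
E[θ_{T2}|data] = α_{T2}/Σα = 3.2/43.1 = 0.0742.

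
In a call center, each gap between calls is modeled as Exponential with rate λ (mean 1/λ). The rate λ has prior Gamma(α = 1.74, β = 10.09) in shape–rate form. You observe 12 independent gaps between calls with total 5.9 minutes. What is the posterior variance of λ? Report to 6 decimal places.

With a Gamma(shape α, rate β) prior on the exponential rate λ, the posterior after n observations with total T = Σxᵢ is Gamma(α+n, β+T).
Posterior: Gamma(1.74+12, 10.09+5.9) = Gamma(13.74, 15.99).
Var = α/β² = 0.053739.

0.053739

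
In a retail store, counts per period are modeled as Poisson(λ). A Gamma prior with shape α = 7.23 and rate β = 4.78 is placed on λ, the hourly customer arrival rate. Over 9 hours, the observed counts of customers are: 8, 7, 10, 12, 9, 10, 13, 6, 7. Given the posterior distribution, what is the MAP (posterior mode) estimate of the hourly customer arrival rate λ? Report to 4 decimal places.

With a Gamma(shape α, rate β) prior, the Poisson likelihood is conjugate: the posterior is Gamma(α + ΣXᵢ, β + n).
Sum of counts S = 82 over n = 9 hours.
Posterior: Gamma(α+S, β+n) = Gamma(7.23+82, 4.78+9) = Gamma(89.23, 13.78).
Mode of Gamma(α,β) for α≥1 is (α−1)/β = 88.23/13.78 = 6.4028.

6.4028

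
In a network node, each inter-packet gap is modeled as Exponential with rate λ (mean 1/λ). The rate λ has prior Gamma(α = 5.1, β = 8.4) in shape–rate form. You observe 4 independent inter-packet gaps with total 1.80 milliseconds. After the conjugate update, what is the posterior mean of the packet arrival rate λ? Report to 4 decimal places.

With a Gamma(shape α, rate β) prior on the exponential rate λ, the posterior after n observations with total T = Σxᵢ is Gamma(α+n, β+T).
Posterior: Gamma(5.1+4, 8.4+1.80) = Gamma(9.1, 10.20).
Posterior mean of λ = α/β = 9.1/10.20 = 0.8922.

0.8922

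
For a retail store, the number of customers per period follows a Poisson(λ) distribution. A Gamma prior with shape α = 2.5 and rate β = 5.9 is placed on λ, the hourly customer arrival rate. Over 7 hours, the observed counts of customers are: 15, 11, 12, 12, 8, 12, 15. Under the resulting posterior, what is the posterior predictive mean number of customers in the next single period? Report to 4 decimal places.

6.7829

With a Gamma(shape α, rate β) prior, the Poisson likelihood is conjugate: the posterior is Gamma(α + ΣXᵢ, β + n).
Sum of counts S = 85 over n = 7 hours.
Posterior: Gamma(α+S, β+n) = Gamma(2.5+85, 5.9+7) = Gamma(87.5, 12.9).
The predictive distribution for one future period is NegBinom with mean α/β = 6.7829.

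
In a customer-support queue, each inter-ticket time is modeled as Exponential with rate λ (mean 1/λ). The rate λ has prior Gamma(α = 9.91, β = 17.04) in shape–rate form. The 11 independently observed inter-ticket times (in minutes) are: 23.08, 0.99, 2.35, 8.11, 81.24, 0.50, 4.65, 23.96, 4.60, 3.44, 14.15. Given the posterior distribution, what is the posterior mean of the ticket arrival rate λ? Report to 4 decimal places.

With a Gamma(shape α, rate β) prior on the exponential rate λ, the posterior after n observations with total T = Σxᵢ is Gamma(α+n, β+T).
Sum of observations T = 167.07 minutes; n = 11.
Posterior: Gamma(9.91+11, 17.04+167.07) = Gamma(20.91, 184.11).
Posterior mean of λ = α/β = 20.91/184.11 = 0.1136.

0.1136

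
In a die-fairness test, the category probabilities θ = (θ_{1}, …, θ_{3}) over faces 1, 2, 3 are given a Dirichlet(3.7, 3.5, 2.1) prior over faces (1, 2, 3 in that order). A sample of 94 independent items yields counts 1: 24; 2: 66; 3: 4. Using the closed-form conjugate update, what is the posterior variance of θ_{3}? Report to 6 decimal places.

The Dirichlet prior is conjugate to the Multinomial likelihood: each posterior αⱼ = prior αⱼ + observed count nⱼ.
Posterior concentration: (27.7, 69.5, 6.1), total = 103.3.
Var[θ_j] = α_j(Σα−α_j)/((Σα)²(Σα+1)) = 6.1·97.2/(103.3²·104.3) = 0.000533.

0.000533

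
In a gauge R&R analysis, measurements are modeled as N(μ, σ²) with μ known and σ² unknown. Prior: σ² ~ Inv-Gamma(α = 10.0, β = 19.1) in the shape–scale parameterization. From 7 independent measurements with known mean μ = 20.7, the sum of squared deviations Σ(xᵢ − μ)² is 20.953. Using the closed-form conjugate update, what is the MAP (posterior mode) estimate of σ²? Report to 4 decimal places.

2.0398

With known mean μ and an Inverse-Gamma(α, β) prior on σ², the Normal likelihood is conjugate: posterior is Inv-Gamma(α + n/2, β + Σ(xᵢ−μ)²/2).
Posterior: Inv-Gamma(10.0 + 7/2, 19.1 + 20.953/2) = Inv-Gamma(13.50, 29.5765).
Mode = β/(α+1) = 29.5765/14.50 = 2.0398.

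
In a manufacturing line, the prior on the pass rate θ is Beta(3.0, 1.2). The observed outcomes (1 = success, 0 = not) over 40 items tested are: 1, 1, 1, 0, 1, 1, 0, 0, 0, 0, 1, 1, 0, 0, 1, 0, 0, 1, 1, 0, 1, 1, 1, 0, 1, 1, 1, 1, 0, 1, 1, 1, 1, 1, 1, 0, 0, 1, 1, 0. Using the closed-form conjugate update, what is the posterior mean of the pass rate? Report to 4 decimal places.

0.6335

The Beta prior is conjugate to a Binomial/Bernoulli likelihood; the update adds successes to α and failures to β.
Posterior: Beta(α+k, β+n−k) = Beta(3.0+25, 1.2+15) = Beta(28.0, 16.2).
Posterior mean = α/(α+β) = 28.0/44.2 = 0.6335.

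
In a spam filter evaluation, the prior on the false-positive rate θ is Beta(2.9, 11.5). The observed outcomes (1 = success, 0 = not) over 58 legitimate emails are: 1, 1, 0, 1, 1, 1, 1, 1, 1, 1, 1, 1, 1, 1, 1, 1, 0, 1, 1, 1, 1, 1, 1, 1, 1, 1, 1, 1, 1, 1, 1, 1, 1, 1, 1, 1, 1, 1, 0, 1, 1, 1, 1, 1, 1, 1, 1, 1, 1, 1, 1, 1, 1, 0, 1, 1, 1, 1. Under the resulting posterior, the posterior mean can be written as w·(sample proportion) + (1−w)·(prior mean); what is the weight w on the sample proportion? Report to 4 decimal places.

0.8011

The Beta prior is conjugate to a Binomial/Bernoulli likelihood; the update adds successes to α and failures to β.
Posterior mean = (α₀+k)/(α₀+β₀+n) = [n/(α₀+β₀+n)]·(k/n) + [(α₀+β₀)/(α₀+β₀+n)]·α₀/(α₀+β₀), so only n and the prior enter the weight.
The weight on the data is w = n/(α₀+β₀+n) = 58/(2.9+11.5+58) = 58/72.4 = 0.8011.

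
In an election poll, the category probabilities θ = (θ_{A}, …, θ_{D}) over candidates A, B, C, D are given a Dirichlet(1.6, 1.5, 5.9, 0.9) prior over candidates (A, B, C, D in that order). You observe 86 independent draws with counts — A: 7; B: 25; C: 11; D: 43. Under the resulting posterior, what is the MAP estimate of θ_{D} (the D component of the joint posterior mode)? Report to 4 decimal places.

The Dirichlet prior is conjugate to the Multinomial likelihood: each posterior αⱼ = prior αⱼ + observed count nⱼ.
Posterior concentration: (8.6, 26.5, 16.9, 43.9), total = 95.9.
Joint mode component: (α_{D}−1)/(Σα−K) = 42.9/91.9 = 0.4668.

0.4668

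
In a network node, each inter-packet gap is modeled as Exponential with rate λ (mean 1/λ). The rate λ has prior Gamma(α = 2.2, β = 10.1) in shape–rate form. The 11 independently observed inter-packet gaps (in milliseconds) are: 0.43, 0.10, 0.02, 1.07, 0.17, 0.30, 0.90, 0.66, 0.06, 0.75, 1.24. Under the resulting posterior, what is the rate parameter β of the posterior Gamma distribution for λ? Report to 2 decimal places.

15.80

With a Gamma(shape α, rate β) prior on the exponential rate λ, the posterior after n observations with total T = Σxᵢ is Gamma(α+n, β+T).
Sum of observations T = 5.70 milliseconds; n = 11.
Posterior: Gamma(2.2+11, 10.1+5.70) = Gamma(13.2, 15.80).
Posterior β = 15.80.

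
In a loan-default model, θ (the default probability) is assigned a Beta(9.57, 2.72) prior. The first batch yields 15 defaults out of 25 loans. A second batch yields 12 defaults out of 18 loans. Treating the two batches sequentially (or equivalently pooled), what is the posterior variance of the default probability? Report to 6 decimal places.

The Beta prior is conjugate to a Binomial/Bernoulli likelihood; the update adds successes to α and failures to β.
After batch 1: Beta(9.57+15, 2.72+10) = Beta(24.57, 12.72).
After batch 2: Beta(24.57+12, 12.72+6) = Beta(36.57, 18.72).
Var = αβ/((α+β)²(α+β+1)) = 36.57·18.72/(55.29²·56.29) = 0.003978.

0.003978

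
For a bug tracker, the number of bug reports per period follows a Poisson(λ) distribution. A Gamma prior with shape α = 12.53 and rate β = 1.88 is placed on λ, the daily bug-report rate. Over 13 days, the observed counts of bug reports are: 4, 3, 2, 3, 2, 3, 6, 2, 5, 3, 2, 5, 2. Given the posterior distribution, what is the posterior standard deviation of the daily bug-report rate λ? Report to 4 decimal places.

0.4963

With a Gamma(shape α, rate β) prior, the Poisson likelihood is conjugate: the posterior is Gamma(α + ΣXᵢ, β + n).
Sum of counts S = 42 over n = 13 days.
Posterior: Gamma(α+S, β+n) = Gamma(12.53+42, 1.88+13) = Gamma(54.53, 14.88).
SD = √α/β = √54.53/14.88 = 0.4963.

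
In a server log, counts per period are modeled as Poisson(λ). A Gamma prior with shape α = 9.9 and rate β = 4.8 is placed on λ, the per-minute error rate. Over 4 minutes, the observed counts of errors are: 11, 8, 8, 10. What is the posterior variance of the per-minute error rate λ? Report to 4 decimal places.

0.6056

With a Gamma(shape α, rate β) prior, the Poisson likelihood is conjugate: the posterior is Gamma(α + ΣXᵢ, β + n).
Sum of counts S = 37 over n = 4 minutes.
Posterior: Gamma(α+S, β+n) = Gamma(9.9+37, 4.8+4) = Gamma(46.9, 8.8).
Var = α/β² = 46.9/8.8² = 0.6056.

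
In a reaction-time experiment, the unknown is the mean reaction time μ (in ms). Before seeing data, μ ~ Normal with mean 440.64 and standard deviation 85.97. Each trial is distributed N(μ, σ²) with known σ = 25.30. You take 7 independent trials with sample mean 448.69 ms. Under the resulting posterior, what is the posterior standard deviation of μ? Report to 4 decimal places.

9.5039

For Normal data with known variance σ², a Normal(μ₀, σ₀²) prior on μ is conjugate. Posterior precision = 1/σ₀² + n/σ²; posterior mean is the precision-weighted average of μ₀ and x̄.
σ₀² = 85.97² = 7390.8409, σ² = 25.30² = 640.09; σ² + n·σ₀² = 640.09 + 7·7390.8409 = 52375.9763.
Posterior precision = 1/σ₀² + n/σ² = 1/7390.8409 + 7/640.09 = (σ² + n·σ₀²)/(σ₀²σ²) = 52375.9763/(7390.8409·640.09); posterior variance σₙ² = σ₀²σ²/(σ² + n·σ₀²) = 7390.8409·640.09/52375.9763 = 90.323917.
Posterior SD = √σₙ² = √(7390.8409·640.09/52375.9763) = 9.5039.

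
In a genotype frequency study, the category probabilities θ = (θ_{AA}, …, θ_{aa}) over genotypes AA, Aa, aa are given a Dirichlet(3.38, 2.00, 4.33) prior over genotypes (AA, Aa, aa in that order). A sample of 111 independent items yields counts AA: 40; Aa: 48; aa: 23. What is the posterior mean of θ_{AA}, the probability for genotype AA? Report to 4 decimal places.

0.3594

The Dirichlet prior is conjugate to the Multinomial likelihood: each posterior αⱼ = prior αⱼ + observed count nⱼ.
Posterior concentration: (43.38, 50.00, 27.33), total = 120.71.
E[θ_{AA}|data] = α_{AA}/Σα = 43.38/120.71 = 0.3594.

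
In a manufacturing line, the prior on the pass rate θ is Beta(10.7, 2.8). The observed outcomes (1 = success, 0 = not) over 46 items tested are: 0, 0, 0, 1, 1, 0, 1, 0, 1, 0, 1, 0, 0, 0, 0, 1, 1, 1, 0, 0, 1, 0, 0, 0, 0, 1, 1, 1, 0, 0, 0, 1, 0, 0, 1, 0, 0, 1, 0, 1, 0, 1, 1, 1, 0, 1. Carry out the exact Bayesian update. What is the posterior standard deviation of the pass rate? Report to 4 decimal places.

0.0642

The Beta prior is conjugate to a Binomial/Bernoulli likelihood; the update adds successes to α and failures to β.
Posterior: Beta(α+k, β+n−k) = Beta(10.7+20, 2.8+26) = Beta(30.7, 28.8).
Var = αβ/((α+β)²(α+β+1)) = 30.7·28.8/(59.5²·60.5) = 0.00412802; SD = √0.00412802 = 0.0642.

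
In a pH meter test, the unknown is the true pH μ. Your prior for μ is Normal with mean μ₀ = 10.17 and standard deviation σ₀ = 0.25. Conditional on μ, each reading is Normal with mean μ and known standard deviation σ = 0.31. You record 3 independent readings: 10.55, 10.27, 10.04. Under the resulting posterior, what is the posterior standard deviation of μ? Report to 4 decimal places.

For Normal data with known variance σ², a Normal(μ₀, σ₀²) prior on μ is conjugate. Posterior precision = 1/σ₀² + n/σ²; posterior mean is the precision-weighted average of μ₀ and x̄.
σ₀² = 0.25² = 0.0625, σ² = 0.31² = 0.0961; σ² + n·σ₀² = 0.0961 + 3·0.0625 = 0.2836.
Posterior precision = 1/σ₀² + n/σ² = 1/0.0625 + 3/0.0961 = (σ² + n·σ₀²)/(σ₀²σ²) = 0.2836/(0.0625·0.0961); posterior variance σₙ² = σ₀²σ²/(σ² + n·σ₀²) = 0.0625·0.0961/0.2836 = 0.021179.
Posterior SD = √σₙ² = √(0.0625·0.0961/0.2836) = 0.1455.

0.1455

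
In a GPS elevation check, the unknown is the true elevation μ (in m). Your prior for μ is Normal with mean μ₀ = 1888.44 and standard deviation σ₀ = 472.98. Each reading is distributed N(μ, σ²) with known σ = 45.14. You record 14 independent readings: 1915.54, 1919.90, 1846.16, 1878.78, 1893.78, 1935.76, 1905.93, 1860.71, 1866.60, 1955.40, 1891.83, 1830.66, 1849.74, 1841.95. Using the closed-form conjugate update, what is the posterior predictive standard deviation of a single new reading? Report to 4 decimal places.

46.7233

For Normal data with known variance σ², a Normal(μ₀, σ₀²) prior on μ is conjugate. Posterior precision = 1/σ₀² + n/σ²; posterior mean is the precision-weighted average of μ₀ and x̄.
σ₀² = 472.98² = 223710.0804, σ² = 45.14² = 2037.6196; σ² + n·σ₀² = 2037.6196 + 14·223710.0804 = 3133978.7452.
Posterior precision = 1/σ₀² + n/σ² = 1/223710.0804 + 14/2037.6196 = (σ² + n·σ₀²)/(σ₀²σ²) = 3133978.7452/(223710.0804·2037.6196); posterior variance σₙ² = σ₀²σ²/(σ² + n·σ₀²) = 223710.0804·2037.6196/3133978.7452 = 145.449629.
Predictive variance for one new observation = σₙ² + σ² = 223710.0804·2037.6196/3133978.7452 + 2037.6196 = σ²·(σ₀² + 3133978.7452)/3133978.7452 = 2037.6196·3357688.8256/3133978.7452 = 2183.069229; SD = √(2037.6196·3357688.8256/3133978.7452) = 46.7233.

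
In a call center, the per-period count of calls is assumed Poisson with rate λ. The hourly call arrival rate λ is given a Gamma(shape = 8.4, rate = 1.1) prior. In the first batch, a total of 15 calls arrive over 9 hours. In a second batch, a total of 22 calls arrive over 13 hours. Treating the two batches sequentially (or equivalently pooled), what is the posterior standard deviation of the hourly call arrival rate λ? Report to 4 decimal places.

With a Gamma(shape α, rate β) prior, the Poisson likelihood is conjugate: the posterior is Gamma(α + ΣXᵢ, β + n).
After batch 1: Gamma(α+S, β+n) = Gamma(8.4+15, 1.1+9) = Gamma(23.4, 10.1).
After batch 2: Gamma(α+S, β+n) = Gamma(23.4+22, 10.1+13) = Gamma(45.4, 23.1).
SD = √α/β = √45.4/23.1 = 0.2917.

0.2917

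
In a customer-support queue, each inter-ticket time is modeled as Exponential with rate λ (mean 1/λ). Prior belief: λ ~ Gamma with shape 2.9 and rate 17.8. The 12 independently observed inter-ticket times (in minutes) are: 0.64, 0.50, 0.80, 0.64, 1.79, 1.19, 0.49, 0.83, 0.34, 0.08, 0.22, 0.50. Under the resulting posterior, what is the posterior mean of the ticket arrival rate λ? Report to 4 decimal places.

0.5771

With a Gamma(shape α, rate β) prior on the exponential rate λ, the posterior after n observations with total T = Σxᵢ is Gamma(α+n, β+T).
Sum of observations T = 8.02 minutes; n = 12.
Posterior: Gamma(2.9+12, 17.8+8.02) = Gamma(14.9, 25.82).
Posterior mean of λ = α/β = 14.9/25.82 = 0.5771.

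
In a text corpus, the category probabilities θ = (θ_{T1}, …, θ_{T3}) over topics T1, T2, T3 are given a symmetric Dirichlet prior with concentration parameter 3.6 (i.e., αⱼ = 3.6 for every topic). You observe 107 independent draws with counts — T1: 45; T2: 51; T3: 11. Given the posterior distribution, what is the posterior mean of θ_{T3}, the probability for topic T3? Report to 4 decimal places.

0.1239

The Dirichlet prior is conjugate to the Multinomial likelihood: each posterior αⱼ = prior αⱼ + observed count nⱼ.
Posterior concentration: (48.6, 54.6, 14.6), total = 117.8.
E[θ_{T3}|data] = α_{T3}/Σα = 14.6/117.8 = 0.1239.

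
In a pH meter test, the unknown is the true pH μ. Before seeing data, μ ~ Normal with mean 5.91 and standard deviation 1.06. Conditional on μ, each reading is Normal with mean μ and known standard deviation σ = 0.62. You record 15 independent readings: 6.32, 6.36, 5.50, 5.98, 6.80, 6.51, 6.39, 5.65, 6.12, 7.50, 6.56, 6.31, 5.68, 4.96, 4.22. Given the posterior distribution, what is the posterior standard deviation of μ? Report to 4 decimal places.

For Normal data with known variance σ², a Normal(μ₀, σ₀²) prior on μ is conjugate. Posterior precision = 1/σ₀² + n/σ²; posterior mean is the precision-weighted average of μ₀ and x̄.
σ₀² = 1.06² = 1.1236, σ² = 0.62² = 0.3844; σ² + n·σ₀² = 0.3844 + 15·1.1236 = 17.2384.
Posterior precision = 1/σ₀² + n/σ² = 1/1.1236 + 15/0.3844 = (σ² + n·σ₀²)/(σ₀²σ²) = 17.2384/(1.1236·0.3844); posterior variance σₙ² = σ₀²σ²/(σ² + n·σ₀²) = 1.1236·0.3844/17.2384 = 0.025055.
Posterior SD = √σₙ² = √(1.1236·0.3844/17.2384) = 0.1583.

0.1583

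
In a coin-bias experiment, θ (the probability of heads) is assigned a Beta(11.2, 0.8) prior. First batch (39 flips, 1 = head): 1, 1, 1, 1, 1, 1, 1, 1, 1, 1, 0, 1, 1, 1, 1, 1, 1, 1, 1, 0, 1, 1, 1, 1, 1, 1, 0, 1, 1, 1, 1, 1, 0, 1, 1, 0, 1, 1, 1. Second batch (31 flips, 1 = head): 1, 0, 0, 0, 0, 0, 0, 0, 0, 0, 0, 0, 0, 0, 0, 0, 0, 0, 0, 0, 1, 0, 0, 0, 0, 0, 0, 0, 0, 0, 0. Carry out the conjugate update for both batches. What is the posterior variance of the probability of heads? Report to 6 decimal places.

0.002943

The Beta prior is conjugate to a Binomial/Bernoulli likelihood; the update adds successes to α and failures to β.
After batch 1: Beta(11.2+34, 0.8+5) = Beta(45.2, 5.8).
After batch 2: Beta(45.2+2, 5.8+29) = Beta(47.2, 34.8).
Var = αβ/((α+β)²(α+β+1)) = 47.2·34.8/(82.0²·83.0) = 0.002943.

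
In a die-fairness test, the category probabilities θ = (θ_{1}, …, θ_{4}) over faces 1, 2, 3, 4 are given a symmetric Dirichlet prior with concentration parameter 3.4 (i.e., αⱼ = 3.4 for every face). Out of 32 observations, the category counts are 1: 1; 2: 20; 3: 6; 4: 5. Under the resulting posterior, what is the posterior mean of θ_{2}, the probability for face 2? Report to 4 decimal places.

The Dirichlet prior is conjugate to the Multinomial likelihood: each posterior αⱼ = prior αⱼ + observed count nⱼ.
Posterior concentration: (4.4, 23.4, 9.4, 8.4), total = 45.6.
E[θ_{2}|data] = α_{2}/Σα = 23.4/45.6 = 0.5132.

0.5132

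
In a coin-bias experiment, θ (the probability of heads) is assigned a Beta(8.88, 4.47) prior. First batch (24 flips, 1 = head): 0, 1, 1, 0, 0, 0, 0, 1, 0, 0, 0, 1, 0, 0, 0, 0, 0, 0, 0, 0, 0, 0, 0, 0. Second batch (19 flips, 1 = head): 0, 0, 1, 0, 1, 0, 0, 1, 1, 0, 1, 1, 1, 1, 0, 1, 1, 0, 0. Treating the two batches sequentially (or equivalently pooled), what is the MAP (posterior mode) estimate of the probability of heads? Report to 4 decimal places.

The Beta prior is conjugate to a Binomial/Bernoulli likelihood; the update adds successes to α and failures to β.
After batch 1: Beta(8.88+4, 4.47+20) = Beta(12.88, 24.47).
After batch 2: Beta(12.88+10, 24.47+9) = Beta(22.88, 33.47).
Mode of Beta(a,b) for a,b>1 is (a−1)/(a+b−2) = 21.88/54.35 = 0.4026.

0.4026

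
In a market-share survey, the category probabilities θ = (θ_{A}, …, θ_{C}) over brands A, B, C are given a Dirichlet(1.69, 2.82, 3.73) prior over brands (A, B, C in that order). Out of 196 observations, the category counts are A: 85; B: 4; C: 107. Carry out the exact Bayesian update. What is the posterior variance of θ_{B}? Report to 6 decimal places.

0.000157

The Dirichlet prior is conjugate to the Multinomial likelihood: each posterior αⱼ = prior αⱼ + observed count nⱼ.
Posterior concentration: (86.69, 6.82, 110.73), total = 204.24.
Var[θ_j] = α_j(Σα−α_j)/((Σα)²(Σα+1)) = 6.82·197.42/(204.24²·205.24) = 0.000157.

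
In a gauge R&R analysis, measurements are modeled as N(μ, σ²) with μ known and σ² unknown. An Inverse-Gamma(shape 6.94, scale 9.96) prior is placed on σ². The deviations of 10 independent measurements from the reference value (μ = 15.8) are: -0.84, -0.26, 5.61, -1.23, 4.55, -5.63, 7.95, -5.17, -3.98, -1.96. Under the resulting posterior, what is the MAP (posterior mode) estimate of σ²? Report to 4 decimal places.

8.3343

With known mean μ and an Inverse-Gamma(α, β) prior on σ², the Normal likelihood is conjugate: posterior is Inv-Gamma(α + n/2, β + Σ(xᵢ−μ)²/2).
Σ(xᵢ−μ)² = (-0.84)² + (-0.26)² + (5.61)² + (-1.23)² + (4.55)² + (-5.63)² + (7.95)² + (-5.17)² + (-3.98)² + (-1.96)² = 195.7710.
Posterior: Inv-Gamma(6.94 + 10/2, 9.96 + 195.7710/2) = Inv-Gamma(11.94, 107.84550).
Mode = β/(α+1) = 107.84550/12.94 = 8.3343.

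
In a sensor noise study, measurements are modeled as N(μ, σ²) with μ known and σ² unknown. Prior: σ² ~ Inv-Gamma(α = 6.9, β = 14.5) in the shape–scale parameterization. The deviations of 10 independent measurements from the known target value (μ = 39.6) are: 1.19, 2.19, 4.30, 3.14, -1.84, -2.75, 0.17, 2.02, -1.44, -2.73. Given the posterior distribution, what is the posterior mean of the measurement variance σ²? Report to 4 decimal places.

With known mean μ and an Inverse-Gamma(α, β) prior on σ², the Normal likelihood is conjugate: posterior is Inv-Gamma(α + n/2, β + Σ(xᵢ−μ)²/2).
Σ(xᵢ−μ)² = (1.19)² + (2.19)² + (4.30)² + (3.14)² + (-1.84)² + (-2.75)² + (0.17)² + (2.02)² + (-1.44)² + (-2.73)² = 59.1457.
Posterior: Inv-Gamma(6.9 + 10/2, 14.5 + 59.1457/2) = Inv-Gamma(11.90, 44.07285).
E[σ²|data] = β/(α−1) = 44.07285/10.90 = 4.0434.

4.0434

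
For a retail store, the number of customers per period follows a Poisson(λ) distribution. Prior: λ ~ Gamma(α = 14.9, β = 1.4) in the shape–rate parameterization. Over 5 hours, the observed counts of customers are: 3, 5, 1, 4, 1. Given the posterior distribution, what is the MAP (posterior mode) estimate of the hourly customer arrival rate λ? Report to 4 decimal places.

With a Gamma(shape α, rate β) prior, the Poisson likelihood is conjugate: the posterior is Gamma(α + ΣXᵢ, β + n).
Sum of counts S = 14 over n = 5 hours.
Posterior: Gamma(α+S, β+n) = Gamma(14.9+14, 1.4+5) = Gamma(28.9, 6.4).
Mode of Gamma(α,β) for α≥1 is (α−1)/β = 27.9/6.4 = 4.3594.

4.3594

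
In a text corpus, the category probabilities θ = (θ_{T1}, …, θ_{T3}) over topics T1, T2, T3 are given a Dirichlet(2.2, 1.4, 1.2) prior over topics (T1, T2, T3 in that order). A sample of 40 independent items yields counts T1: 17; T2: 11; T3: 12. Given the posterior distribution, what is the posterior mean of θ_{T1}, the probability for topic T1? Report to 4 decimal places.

The Dirichlet prior is conjugate to the Multinomial likelihood: each posterior αⱼ = prior αⱼ + observed count nⱼ.
Posterior concentration: (19.2, 12.4, 13.2), total = 44.8.
E[θ_{T1}|data] = α_{T1}/Σα = 19.2/44.8 = 0.4286.

0.4286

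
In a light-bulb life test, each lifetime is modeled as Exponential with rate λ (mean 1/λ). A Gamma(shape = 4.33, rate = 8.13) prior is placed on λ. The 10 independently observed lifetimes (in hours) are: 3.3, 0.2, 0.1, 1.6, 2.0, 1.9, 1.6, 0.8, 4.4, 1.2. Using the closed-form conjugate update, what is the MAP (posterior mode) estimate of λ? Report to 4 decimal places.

With a Gamma(shape α, rate β) prior on the exponential rate λ, the posterior after n observations with total T = Σxᵢ is Gamma(α+n, β+T).
Sum of observations T = 17.1 hours; n = 10.
Posterior: Gamma(4.33+10, 8.13+17.1) = Gamma(14.33, 25.23).
Mode = (α−1)/β = 0.5283.

0.5283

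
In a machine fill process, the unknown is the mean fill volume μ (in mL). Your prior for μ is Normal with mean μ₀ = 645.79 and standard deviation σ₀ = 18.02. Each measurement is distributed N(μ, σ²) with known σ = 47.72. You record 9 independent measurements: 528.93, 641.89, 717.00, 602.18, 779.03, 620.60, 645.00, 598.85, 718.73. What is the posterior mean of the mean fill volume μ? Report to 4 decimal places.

648.2942

For Normal data with known variance σ², a Normal(μ₀, σ₀²) prior on μ is conjugate. Posterior precision = 1/σ₀² + n/σ²; posterior mean is the precision-weighted average of μ₀ and x̄.
Σxᵢ = 528.93 + 641.89 + 717.00 + 602.18 + 779.03 + 620.60 + 645.00 + 598.85 + 718.73 = 5852.21, so n·x̄ = 5852.21.
σ₀² = 18.02² = 324.7204, σ² = 47.72² = 2277.1984; σ² + n·σ₀² = 2277.1984 + 9·324.7204 = 5199.682.
Posterior mean = (μ₀/σ₀² + n·x̄/σ²)/(1/σ₀² + n/σ²) = (σ²·μ₀ + σ₀²·n·x̄)/(σ² + n·σ₀²) = (2277.1984·645.79 + 324.7204·5852.21)/5199.682 = 3370923.92682/5199.682 = 648.2942.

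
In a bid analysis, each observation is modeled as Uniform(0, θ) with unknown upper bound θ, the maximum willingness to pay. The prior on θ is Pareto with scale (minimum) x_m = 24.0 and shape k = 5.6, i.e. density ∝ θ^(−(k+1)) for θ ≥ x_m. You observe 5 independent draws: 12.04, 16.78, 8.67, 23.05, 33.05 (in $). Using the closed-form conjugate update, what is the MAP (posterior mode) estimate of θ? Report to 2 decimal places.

A Pareto(scale x_m, shape k) prior on the upper bound θ of Uniform(0, θ) is conjugate: posterior is Pareto(max(x_m, max xᵢ), k + n).
Sample maximum = 33.05; prior scale x_m = 24.0 → posterior scale = max = 33.05.
Posterior shape = 5.6 + 5 = 10.6.
The Pareto density is decreasing on [x_m, ∞), so the mode is x_m = 33.05.

33.05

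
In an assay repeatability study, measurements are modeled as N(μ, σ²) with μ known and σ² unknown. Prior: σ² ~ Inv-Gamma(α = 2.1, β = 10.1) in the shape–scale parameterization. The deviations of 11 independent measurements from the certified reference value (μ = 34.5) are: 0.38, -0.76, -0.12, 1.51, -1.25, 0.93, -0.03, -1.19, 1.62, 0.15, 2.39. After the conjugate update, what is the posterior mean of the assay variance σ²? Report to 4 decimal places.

With known mean μ and an Inverse-Gamma(α, β) prior on σ², the Normal likelihood is conjugate: posterior is Inv-Gamma(α + n/2, β + Σ(xᵢ−μ)²/2).
Σ(xᵢ−μ)² = (0.38)² + (-0.76)² + (-0.12)² + (1.51)² + (-1.25)² + (0.93)² + (-0.03)² + (-1.19)² + (1.62)² + (0.15)² + (2.39)² = 15.2199.
Posterior: Inv-Gamma(2.1 + 11/2, 10.1 + 15.2199/2) = Inv-Gamma(7.60, 17.70995).
E[σ²|data] = β/(α−1) = 17.70995/6.60 = 2.6833.

2.6833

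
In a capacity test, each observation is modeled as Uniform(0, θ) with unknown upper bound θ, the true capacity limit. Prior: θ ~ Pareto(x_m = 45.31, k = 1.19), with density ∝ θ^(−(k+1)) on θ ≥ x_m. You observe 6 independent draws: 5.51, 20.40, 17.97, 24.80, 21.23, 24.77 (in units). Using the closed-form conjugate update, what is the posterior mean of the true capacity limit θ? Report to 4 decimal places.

52.6299

A Pareto(scale x_m, shape k) prior on the upper bound θ of Uniform(0, θ) is conjugate: posterior is Pareto(max(x_m, max xᵢ), k + n).
Sample maximum = 24.80; prior scale x_m = 45.31 → posterior scale = max = 45.31.
Posterior shape = 1.19 + 6 = 7.19.
E[θ|data] = k·x_m/(k−1) = 7.19·45.31/6.19 = 52.6299.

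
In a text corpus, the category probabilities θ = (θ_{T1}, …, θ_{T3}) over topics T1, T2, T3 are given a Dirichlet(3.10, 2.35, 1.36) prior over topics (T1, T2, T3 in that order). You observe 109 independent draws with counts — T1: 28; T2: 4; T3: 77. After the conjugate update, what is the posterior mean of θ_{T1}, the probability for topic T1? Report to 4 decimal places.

0.2685

The Dirichlet prior is conjugate to the Multinomial likelihood: each posterior αⱼ = prior αⱼ + observed count nⱼ.
Posterior concentration: (31.10, 6.35, 78.36), total = 115.81.
E[θ_{T1}|data] = α_{T1}/Σα = 31.10/115.81 = 0.2685.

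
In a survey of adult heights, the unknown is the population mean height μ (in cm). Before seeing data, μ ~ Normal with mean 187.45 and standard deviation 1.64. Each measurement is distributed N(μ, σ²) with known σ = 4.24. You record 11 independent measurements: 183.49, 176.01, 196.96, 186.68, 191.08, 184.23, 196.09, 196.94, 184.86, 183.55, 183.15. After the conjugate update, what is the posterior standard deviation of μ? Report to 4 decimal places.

1.0083

For Normal data with known variance σ², a Normal(μ₀, σ₀²) prior on μ is conjugate. Posterior precision = 1/σ₀² + n/σ²; posterior mean is the precision-weighted average of μ₀ and x̄.
σ₀² = 1.64² = 2.6896, σ² = 4.24² = 17.9776; σ² + n·σ₀² = 17.9776 + 11·2.6896 = 47.5632.
Posterior precision = 1/σ₀² + n/σ² = 1/2.6896 + 11/17.9776 = (σ² + n·σ₀²)/(σ₀²σ²) = 47.5632/(2.6896·17.9776); posterior variance σₙ² = σ₀²σ²/(σ² + n·σ₀²) = 2.6896·17.9776/47.5632 = 1.016596.
Posterior SD = √σₙ² = √(2.6896·17.9776/47.5632) = 1.0083.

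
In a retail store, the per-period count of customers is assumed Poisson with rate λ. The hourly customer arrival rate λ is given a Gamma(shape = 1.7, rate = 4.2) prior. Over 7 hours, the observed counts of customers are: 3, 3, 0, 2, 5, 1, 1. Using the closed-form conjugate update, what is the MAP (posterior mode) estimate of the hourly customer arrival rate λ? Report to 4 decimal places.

1.4018

With a Gamma(shape α, rate β) prior, the Poisson likelihood is conjugate: the posterior is Gamma(α + ΣXᵢ, β + n).
Sum of counts S = 15 over n = 7 hours.
Posterior: Gamma(α+S, β+n) = Gamma(1.7+15, 4.2+7) = Gamma(16.7, 11.2).
Mode of Gamma(α,β) for α≥1 is (α−1)/β = 15.7/11.2 = 1.4018.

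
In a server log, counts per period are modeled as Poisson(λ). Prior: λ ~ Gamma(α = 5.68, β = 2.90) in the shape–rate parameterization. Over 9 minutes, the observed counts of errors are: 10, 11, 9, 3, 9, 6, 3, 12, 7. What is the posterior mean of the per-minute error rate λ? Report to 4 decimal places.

With a Gamma(shape α, rate β) prior, the Poisson likelihood is conjugate: the posterior is Gamma(α + ΣXᵢ, β + n).
Sum of counts S = 70 over n = 9 minutes.
Posterior: Gamma(α+S, β+n) = Gamma(5.68+70, 2.90+9) = Gamma(75.68, 11.90).
Posterior mean = α/β = 75.68/11.90 = 6.3597.

6.3597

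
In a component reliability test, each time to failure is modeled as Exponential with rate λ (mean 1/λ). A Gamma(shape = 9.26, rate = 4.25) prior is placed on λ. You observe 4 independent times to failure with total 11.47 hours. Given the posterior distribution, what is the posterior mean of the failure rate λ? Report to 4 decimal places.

0.8435

With a Gamma(shape α, rate β) prior on the exponential rate λ, the posterior after n observations with total T = Σxᵢ is Gamma(α+n, β+T).
Posterior: Gamma(9.26+4, 4.25+11.47) = Gamma(13.26, 15.72).
Posterior mean of λ = α/β = 13.26/15.72 = 0.8435.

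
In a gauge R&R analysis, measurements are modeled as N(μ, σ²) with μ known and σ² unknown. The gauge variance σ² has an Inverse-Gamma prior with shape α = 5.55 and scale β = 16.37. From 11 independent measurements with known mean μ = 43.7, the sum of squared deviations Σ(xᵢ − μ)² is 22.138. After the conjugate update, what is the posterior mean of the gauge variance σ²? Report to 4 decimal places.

With known mean μ and an Inverse-Gamma(α, β) prior on σ², the Normal likelihood is conjugate: posterior is Inv-Gamma(α + n/2, β + Σ(xᵢ−μ)²/2).
Posterior: Inv-Gamma(5.55 + 11/2, 16.37 + 22.138/2) = Inv-Gamma(11.05, 27.4390).
E[σ²|data] = β/(α−1) = 27.4390/10.05 = 2.7302.

2.7302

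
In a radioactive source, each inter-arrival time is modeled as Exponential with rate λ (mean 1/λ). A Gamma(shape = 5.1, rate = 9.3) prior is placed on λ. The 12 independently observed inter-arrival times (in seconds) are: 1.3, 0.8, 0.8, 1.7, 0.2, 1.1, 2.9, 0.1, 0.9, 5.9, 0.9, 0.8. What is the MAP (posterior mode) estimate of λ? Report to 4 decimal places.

With a Gamma(shape α, rate β) prior on the exponential rate λ, the posterior after n observations with total T = Σxᵢ is Gamma(α+n, β+T).
Sum of observations T = 17.4 seconds; n = 12.
Posterior: Gamma(5.1+12, 9.3+17.4) = Gamma(17.1, 26.7).
Mode = (α−1)/β = 0.6030.

0.6030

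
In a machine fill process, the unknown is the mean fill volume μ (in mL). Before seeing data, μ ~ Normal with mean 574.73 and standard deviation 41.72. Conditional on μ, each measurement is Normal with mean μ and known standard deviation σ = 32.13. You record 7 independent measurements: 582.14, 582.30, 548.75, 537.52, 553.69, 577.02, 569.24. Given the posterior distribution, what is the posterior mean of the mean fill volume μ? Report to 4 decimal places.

565.1885

For Normal data with known variance σ², a Normal(μ₀, σ₀²) prior on μ is conjugate. Posterior precision = 1/σ₀² + n/σ²; posterior mean is the precision-weighted average of μ₀ and x̄.
Σxᵢ = 582.14 + 582.30 + 548.75 + 537.52 + 553.69 + 577.02 + 569.24 = 3950.66, so n·x̄ = 3950.66.
σ₀² = 41.72² = 1740.5584, σ² = 32.13² = 1032.3369; σ² + n·σ₀² = 1032.3369 + 7·1740.5584 = 13216.2457.
Posterior mean = (μ₀/σ₀² + n·x̄/σ²)/(1/σ₀² + n/σ²) = (σ²·μ₀ + σ₀²·n·x̄)/(σ² + n·σ₀²) = (1032.3369·574.73 + 1740.5584·3950.66)/13216.2457 = 7469669.435081/13216.2457 = 565.1885.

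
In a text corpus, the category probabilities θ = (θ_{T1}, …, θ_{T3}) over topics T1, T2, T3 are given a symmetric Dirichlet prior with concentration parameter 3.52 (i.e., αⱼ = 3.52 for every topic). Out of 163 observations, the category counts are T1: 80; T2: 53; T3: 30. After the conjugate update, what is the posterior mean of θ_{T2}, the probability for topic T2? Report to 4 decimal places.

The Dirichlet prior is conjugate to the Multinomial likelihood: each posterior αⱼ = prior αⱼ + observed count nⱼ.
Posterior concentration: (83.52, 56.52, 33.52), total = 173.56.
E[θ_{T2}|data] = α_{T2}/Σα = 56.52/173.56 = 0.3257.

0.3257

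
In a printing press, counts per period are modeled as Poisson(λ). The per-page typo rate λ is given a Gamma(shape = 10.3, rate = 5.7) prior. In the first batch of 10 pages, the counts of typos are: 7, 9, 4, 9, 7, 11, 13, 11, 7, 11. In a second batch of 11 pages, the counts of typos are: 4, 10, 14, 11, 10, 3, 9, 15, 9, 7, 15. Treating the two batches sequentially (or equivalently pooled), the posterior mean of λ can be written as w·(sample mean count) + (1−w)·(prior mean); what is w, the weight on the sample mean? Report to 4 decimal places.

0.7865

With a Gamma(shape α, rate β) prior, the Poisson likelihood is conjugate: the posterior is Gamma(α + ΣXᵢ, β + n).
Total number of pages: n = 10 + 11 = 21.
Posterior mean = (α₀+S)/(β₀+n) = [n/(β₀+n)]·(S/n) + [β₀/(β₀+n)]·(α₀/β₀), so only n and β₀ enter the weight.
Weight on data w = n/(β₀+n) = 21/(5.7+21) = 21/26.7 = 0.7865.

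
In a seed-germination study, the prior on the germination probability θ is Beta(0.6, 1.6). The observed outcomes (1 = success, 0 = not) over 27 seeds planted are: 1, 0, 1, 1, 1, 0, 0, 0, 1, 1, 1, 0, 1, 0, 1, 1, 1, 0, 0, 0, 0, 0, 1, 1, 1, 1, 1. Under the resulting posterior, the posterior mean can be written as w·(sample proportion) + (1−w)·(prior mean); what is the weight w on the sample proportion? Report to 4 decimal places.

0.9247

The Beta prior is conjugate to a Binomial/Bernoulli likelihood; the update adds successes to α and failures to β.
Posterior mean = (α₀+k)/(α₀+β₀+n) = [n/(α₀+β₀+n)]·(k/n) + [(α₀+β₀)/(α₀+β₀+n)]·α₀/(α₀+β₀), so only n and the prior enter the weight.
The weight on the data is w = n/(α₀+β₀+n) = 27/(0.6+1.6+27) = 27/29.2 = 0.9247.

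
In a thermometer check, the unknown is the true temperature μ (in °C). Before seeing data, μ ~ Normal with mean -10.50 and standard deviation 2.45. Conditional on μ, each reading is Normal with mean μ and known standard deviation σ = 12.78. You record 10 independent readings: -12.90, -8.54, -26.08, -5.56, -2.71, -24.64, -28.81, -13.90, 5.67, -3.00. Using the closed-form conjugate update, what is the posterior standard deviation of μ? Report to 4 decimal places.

2.0951

For Normal data with known variance σ², a Normal(μ₀, σ₀²) prior on μ is conjugate. Posterior precision = 1/σ₀² + n/σ²; posterior mean is the precision-weighted average of μ₀ and x̄.
σ₀² = 2.45² = 6.0025, σ² = 12.78² = 163.3284; σ² + n·σ₀² = 163.3284 + 10·6.0025 = 223.3534.
Posterior precision = 1/σ₀² + n/σ² = 1/6.0025 + 10/163.3284 = (σ² + n·σ₀²)/(σ₀²σ²) = 223.3534/(6.0025·163.3284); posterior variance σₙ² = σ₀²σ²/(σ² + n·σ₀²) = 6.0025·163.3284/223.3534 = 4.389361.
Posterior SD = √σₙ² = √(6.0025·163.3284/223.3534) = 2.0951.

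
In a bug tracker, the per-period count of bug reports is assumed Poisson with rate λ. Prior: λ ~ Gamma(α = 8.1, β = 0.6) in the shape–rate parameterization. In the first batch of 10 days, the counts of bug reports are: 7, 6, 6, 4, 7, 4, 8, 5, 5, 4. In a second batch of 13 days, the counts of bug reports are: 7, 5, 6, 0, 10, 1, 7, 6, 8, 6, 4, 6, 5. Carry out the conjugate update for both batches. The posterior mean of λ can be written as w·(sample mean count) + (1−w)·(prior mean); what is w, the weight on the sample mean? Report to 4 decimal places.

With a Gamma(shape α, rate β) prior, the Poisson likelihood is conjugate: the posterior is Gamma(α + ΣXᵢ, β + n).
Total number of days: n = 10 + 13 = 23.
Posterior mean = (α₀+S)/(β₀+n) = [n/(β₀+n)]·(S/n) + [β₀/(β₀+n)]·(α₀/β₀), so only n and β₀ enter the weight.
Weight on data w = n/(β₀+n) = 23/(0.6+23) = 23/23.6 = 0.9746.

0.9746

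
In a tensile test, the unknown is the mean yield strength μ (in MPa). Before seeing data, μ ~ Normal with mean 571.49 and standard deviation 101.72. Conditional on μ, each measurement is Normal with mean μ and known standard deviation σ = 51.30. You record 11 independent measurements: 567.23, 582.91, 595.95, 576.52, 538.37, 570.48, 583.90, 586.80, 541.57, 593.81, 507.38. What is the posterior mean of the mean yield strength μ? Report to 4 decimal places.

567.8052

For Normal data with known variance σ², a Normal(μ₀, σ₀²) prior on μ is conjugate. Posterior precision = 1/σ₀² + n/σ²; posterior mean is the precision-weighted average of μ₀ and x̄.
Σxᵢ = 567.23 + 582.91 + 595.95 + 576.52 + 538.37 + 570.48 + 583.90 + 586.80 + 541.57 + 593.81 + 507.38 = 6244.92, so n·x̄ = 6244.92.
σ₀² = 101.72² = 10346.9584, σ² = 51.30² = 2631.69; σ² + n·σ₀² = 2631.69 + 11·10346.9584 = 116448.2324.
Posterior mean = (μ₀/σ₀² + n·x̄/σ²)/(1/σ₀² + n/σ²) = (σ²·μ₀ + σ₀²·n·x̄)/(σ² + n·σ₀²) = (2631.69·571.49 + 10346.9584·6244.92)/116448.2324 = 66119911.969428/116448.2324 = 567.8052.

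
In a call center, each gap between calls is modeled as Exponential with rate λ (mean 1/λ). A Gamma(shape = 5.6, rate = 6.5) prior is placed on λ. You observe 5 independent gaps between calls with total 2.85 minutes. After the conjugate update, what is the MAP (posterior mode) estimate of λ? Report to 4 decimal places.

With a Gamma(shape α, rate β) prior on the exponential rate λ, the posterior after n observations with total T = Σxᵢ is Gamma(α+n, β+T).
Posterior: Gamma(5.6+5, 6.5+2.85) = Gamma(10.6, 9.35).
Mode = (α−1)/β = 1.0267.

1.0267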